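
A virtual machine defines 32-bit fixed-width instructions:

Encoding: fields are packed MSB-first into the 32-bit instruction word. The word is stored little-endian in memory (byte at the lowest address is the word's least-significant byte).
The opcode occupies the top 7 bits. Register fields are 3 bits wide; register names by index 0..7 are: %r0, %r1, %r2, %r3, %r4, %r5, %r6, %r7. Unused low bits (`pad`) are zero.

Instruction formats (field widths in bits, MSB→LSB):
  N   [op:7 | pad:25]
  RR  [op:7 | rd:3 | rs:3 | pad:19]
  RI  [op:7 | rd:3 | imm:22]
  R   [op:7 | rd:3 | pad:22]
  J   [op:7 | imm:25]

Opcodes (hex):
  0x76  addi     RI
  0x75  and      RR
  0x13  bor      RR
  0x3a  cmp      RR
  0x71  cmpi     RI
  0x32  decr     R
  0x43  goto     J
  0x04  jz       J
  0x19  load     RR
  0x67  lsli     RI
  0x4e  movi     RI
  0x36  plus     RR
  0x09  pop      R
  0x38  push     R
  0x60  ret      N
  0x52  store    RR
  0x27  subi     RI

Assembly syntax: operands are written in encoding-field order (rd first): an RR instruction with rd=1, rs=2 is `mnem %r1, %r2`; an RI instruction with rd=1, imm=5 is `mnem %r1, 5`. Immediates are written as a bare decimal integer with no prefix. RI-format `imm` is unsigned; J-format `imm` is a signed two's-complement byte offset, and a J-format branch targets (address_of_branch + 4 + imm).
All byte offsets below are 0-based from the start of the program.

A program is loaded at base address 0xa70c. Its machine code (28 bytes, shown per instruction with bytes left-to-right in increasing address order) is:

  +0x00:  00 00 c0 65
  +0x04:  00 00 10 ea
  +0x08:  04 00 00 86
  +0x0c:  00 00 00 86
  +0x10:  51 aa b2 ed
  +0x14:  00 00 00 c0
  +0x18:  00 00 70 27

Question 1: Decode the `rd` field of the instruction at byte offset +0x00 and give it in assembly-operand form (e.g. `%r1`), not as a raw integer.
%r7

@+00  little-endian(00 00 c0 65) = 0x65c00000
  opcode bits[31:25]=0x32: decr/R
  rd@[24:22]=0x7 ⇒ %r7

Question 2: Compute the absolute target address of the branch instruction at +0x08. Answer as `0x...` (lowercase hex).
off 0x08: read 04 00 00 86 as little → 0x86000004
  opcode bits[31:25]=0x43: goto/J
  [24:0] imm=4 = 4
  target = base 0xa70c + off 0x08 + 4 + imm 4 = 0xa71c

0xa71c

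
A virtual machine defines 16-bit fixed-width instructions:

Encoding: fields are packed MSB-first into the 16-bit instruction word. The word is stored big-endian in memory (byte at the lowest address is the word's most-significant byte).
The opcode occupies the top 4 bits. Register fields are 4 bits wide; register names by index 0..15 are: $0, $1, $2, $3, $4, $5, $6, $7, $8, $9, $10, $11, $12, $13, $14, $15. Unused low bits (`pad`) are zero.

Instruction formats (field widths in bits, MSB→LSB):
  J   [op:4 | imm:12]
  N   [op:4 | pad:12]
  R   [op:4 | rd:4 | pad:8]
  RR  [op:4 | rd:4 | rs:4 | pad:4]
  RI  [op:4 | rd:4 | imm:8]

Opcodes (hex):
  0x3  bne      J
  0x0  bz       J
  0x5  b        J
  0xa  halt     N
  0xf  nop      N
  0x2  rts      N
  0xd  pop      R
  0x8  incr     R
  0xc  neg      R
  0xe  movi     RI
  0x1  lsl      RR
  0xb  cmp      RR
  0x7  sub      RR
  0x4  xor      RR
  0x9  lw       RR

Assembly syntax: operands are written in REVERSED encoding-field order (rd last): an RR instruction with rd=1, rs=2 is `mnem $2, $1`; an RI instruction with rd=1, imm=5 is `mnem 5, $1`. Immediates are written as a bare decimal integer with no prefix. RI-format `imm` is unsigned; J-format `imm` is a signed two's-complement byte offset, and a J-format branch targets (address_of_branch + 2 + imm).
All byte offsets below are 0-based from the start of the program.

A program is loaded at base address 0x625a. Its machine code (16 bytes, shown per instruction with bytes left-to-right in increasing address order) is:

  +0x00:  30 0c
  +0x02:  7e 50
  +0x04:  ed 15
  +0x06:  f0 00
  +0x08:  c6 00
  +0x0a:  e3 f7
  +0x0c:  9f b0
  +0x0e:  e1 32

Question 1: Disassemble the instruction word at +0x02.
sub $5, $14

off 0x02: read 7e 50 as big → 0x7e50
  op=0x7e50>>12=0x7 ⇒ sub (RR)
  rd@[11:8]=0xe ⇒ $14
  rs@[7:4]=0x5 ⇒ $5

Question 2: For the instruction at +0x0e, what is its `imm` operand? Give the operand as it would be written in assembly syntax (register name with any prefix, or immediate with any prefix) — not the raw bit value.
50

+0x0e: e1 32 ⇒ word 0xe132 (big)
  top 4b → 0xe → movi [RI]
  rd@[11:8]=0x1 ⇒ $1
  imm@[7:0]=0x32 ⇒ 50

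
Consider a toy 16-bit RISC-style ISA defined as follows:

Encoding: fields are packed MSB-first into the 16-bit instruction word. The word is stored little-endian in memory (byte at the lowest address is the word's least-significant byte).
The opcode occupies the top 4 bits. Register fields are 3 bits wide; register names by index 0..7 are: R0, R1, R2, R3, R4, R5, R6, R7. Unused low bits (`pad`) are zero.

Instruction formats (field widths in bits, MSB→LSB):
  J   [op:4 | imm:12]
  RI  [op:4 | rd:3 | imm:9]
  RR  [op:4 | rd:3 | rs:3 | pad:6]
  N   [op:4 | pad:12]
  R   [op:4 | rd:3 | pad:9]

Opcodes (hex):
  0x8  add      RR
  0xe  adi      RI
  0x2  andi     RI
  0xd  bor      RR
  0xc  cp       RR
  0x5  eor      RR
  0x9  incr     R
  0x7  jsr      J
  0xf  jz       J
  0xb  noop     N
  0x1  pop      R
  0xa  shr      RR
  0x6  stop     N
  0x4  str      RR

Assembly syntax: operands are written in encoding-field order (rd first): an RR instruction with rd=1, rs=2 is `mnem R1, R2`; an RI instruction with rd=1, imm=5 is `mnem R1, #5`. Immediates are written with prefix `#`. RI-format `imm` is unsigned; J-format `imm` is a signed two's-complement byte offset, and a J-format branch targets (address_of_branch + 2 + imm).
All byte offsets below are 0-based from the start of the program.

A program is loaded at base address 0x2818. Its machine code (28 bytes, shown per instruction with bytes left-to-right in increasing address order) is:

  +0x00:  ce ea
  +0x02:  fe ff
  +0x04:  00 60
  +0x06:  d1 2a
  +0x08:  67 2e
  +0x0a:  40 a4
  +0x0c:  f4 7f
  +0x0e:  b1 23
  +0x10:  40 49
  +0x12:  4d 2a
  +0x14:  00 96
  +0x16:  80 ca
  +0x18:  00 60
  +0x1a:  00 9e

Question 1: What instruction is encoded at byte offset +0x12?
andi R5, #77

@+12  little-endian(4d 2a) = 0x2a4d
  top 4b → 0x2 → andi [RI]
  [11:9] rd=5 = R5
  [8:0] imm=77 = #77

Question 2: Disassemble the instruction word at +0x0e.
andi R1, #433

[0e] b1 23 → 0x23b1
  opcode bits[15:12]=0x2: andi/RI
  rd: (w>>9)&0x7=0x1 → R1
  imm: (w>>0)&0x1ff=0x1b1 → #433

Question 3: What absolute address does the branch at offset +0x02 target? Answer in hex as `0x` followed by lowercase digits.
off 0x02: read fe ff as little → 0xfffe
  op=0xfffe>>12=0xf ⇒ jz (J)
  [11:0] imm=4094 (s12→-2) = #-2
  target = base 0x2818 + off 0x02 + 2 + imm -2 = 0x281a

0x281a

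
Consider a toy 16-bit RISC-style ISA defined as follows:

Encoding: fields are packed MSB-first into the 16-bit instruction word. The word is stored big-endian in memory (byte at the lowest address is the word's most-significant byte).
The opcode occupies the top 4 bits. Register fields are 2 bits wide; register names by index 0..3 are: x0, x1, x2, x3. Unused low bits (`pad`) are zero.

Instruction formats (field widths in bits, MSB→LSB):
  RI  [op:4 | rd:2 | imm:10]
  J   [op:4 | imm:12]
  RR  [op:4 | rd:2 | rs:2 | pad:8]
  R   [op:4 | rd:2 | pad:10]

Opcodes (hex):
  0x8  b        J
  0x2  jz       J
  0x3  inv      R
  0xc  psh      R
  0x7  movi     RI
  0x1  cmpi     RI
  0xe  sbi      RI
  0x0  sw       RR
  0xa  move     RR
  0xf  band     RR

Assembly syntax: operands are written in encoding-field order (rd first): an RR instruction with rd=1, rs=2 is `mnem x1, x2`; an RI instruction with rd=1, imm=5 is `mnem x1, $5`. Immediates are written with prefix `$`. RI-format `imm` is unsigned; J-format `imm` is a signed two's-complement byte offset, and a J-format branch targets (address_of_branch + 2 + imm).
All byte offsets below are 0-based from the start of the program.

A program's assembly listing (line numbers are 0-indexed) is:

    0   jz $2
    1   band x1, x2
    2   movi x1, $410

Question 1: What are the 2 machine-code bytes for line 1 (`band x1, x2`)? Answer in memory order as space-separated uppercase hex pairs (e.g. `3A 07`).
F6 00

line 1 (band): pack op=0xf:4|rd=1:2|rs=2:2|pad=0:8 = 0xf600; big→ f6 00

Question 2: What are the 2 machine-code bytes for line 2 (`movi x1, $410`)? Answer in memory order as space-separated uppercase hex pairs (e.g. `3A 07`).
L2: movi op=0x7:4|rd=1:2|imm=410:10 ⇒ 0x759a ⇒ big 75 9a

75 9A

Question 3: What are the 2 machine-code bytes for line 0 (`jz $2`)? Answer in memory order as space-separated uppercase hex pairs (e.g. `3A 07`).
line 0 (jz): pack op=0x2:4|imm=2:12 = 0x2002; big→ 20 02

20 02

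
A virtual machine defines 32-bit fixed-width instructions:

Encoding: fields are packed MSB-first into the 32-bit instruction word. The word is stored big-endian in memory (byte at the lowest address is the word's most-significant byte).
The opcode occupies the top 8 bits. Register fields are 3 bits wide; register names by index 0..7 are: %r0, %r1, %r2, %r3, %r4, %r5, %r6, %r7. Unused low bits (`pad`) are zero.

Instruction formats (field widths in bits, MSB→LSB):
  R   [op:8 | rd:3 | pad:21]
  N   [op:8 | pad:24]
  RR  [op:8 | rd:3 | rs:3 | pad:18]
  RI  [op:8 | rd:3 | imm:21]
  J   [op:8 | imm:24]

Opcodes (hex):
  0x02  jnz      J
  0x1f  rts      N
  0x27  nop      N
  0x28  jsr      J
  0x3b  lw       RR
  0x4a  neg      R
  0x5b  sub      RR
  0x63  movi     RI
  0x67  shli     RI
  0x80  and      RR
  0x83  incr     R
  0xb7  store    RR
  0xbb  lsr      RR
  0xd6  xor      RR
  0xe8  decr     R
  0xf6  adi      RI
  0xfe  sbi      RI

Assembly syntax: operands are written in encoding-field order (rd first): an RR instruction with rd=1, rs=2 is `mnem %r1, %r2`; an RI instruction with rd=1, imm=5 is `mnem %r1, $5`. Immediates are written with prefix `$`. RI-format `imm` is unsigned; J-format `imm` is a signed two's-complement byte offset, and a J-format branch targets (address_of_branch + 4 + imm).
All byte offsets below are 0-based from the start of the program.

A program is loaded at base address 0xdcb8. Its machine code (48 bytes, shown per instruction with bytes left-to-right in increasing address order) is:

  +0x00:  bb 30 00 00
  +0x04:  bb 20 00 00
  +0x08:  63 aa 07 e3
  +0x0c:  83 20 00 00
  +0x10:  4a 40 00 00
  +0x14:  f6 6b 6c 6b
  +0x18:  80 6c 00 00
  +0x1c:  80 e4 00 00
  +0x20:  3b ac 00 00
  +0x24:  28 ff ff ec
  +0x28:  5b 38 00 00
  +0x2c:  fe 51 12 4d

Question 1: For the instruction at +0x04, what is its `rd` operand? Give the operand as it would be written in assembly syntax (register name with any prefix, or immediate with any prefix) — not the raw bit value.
%r1

@+04  big-endian(bb 20 00 00) = 0xbb200000
  op=0xbb200000>>24=0xbb ⇒ lsr (RR)
  rd@[23:21]=0x1 ⇒ %r1
  rs@[20:18]=0x0 ⇒ %r0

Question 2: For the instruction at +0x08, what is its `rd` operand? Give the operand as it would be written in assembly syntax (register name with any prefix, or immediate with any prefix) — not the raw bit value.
%r5

@+08  big-endian(63 aa 07 e3) = 0x63aa07e3
  top 8b → 0x63 → movi [RI]
  rd: (w>>21)&0x7=0x5 → %r5
  imm: (w>>0)&0x1fffff=0xa07e3 → $657379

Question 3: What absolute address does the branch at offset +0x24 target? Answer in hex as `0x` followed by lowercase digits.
off 0x24: read 28 ff ff ec as big → 0x28ffffec
  opcode bits[31:24]=0x28: jsr/J
  [23:0] imm=16777196 (s24→-20) = $-20
  target = base 0xdcb8 + off 0x24 + 4 + imm -20 = 0xdccc

0xdccc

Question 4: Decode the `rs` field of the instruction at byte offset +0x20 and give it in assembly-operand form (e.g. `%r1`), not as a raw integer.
%r3

@+20  big-endian(3b ac 00 00) = 0x3bac0000
  op=0x3bac0000>>24=0x3b ⇒ lw (RR)
  rd: (w>>21)&0x7=0x5 → %r5
  rs: (w>>18)&0x7=0x3 → %r3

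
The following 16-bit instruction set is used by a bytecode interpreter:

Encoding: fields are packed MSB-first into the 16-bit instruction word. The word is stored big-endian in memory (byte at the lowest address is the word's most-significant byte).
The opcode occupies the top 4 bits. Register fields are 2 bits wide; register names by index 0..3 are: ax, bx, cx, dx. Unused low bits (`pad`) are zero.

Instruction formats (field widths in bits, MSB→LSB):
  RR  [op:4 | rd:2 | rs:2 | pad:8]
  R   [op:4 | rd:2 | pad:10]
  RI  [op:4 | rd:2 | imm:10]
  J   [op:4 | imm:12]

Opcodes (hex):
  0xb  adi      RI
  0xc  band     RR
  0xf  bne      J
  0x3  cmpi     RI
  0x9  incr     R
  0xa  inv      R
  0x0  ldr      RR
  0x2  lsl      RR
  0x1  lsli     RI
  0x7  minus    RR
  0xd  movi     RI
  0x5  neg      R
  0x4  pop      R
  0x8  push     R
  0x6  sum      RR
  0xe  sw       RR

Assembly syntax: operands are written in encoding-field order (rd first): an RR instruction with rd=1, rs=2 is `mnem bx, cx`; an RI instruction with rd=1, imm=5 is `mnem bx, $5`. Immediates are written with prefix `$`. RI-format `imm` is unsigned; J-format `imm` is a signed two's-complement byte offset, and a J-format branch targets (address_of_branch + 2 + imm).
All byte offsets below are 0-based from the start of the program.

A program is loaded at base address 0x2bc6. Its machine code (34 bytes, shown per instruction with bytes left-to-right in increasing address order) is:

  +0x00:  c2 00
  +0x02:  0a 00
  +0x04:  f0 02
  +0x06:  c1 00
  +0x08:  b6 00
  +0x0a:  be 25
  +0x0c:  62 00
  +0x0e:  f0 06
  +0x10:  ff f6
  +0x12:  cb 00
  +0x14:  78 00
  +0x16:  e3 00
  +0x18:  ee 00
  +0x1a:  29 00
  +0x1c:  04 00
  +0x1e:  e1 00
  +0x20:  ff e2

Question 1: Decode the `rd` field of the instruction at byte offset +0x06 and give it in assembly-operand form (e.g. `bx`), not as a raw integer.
ax

+0x06: c1 00 ⇒ word 0xc100 (big)
  op=0xc100>>12=0xc ⇒ band (RR)
  [11:10] rd=0 = ax
  [9:8] rs=1 = bx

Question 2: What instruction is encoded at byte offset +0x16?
+0x16: e3 00 ⇒ word 0xe300 (big)
  op=0xe300>>12=0xe ⇒ sw (RR)
  [11:10] rd=0 = ax
  [9:8] rs=3 = dx

sw ax, dx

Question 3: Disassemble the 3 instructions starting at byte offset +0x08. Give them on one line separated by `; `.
off 0x08: read b6 00 as big → 0xb600
  opcode bits[15:12]=0xb: adi/RI
  rd: (w>>10)&0x3=0x1 → bx
  imm: (w>>0)&0x3ff=0x200 → $512
off 0x0a: read be 25 as big → 0xbe25
  opcode bits[15:12]=0xb: adi/RI
  rd: (w>>10)&0x3=0x3 → dx
  imm: (w>>0)&0x3ff=0x225 → $549
off 0x0c: read 62 00 as big → 0x6200
  opcode bits[15:12]=0x6: sum/RR
  rd: (w>>10)&0x3=0x0 → ax
  rs: (w>>8)&0x3=0x2 → cx

adi bx, $512; adi dx, $549; sum ax, cx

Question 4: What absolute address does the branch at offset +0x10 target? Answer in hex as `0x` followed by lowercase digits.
0x2bce

@+10  big-endian(ff f6) = 0xfff6
  top 4b → 0xf → bne [J]
  [11:0] imm=4086 (s12→-10) = $-10
  target = base 0x2bc6 + off 0x10 + 2 + imm -10 = 0x2bce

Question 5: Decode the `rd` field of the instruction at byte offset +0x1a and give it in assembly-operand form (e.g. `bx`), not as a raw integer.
cx

+0x1a: 29 00 ⇒ word 0x2900 (big)
  opcode bits[15:12]=0x2: lsl/RR
  [11:10] rd=2 = cx
  [9:8] rs=1 = bx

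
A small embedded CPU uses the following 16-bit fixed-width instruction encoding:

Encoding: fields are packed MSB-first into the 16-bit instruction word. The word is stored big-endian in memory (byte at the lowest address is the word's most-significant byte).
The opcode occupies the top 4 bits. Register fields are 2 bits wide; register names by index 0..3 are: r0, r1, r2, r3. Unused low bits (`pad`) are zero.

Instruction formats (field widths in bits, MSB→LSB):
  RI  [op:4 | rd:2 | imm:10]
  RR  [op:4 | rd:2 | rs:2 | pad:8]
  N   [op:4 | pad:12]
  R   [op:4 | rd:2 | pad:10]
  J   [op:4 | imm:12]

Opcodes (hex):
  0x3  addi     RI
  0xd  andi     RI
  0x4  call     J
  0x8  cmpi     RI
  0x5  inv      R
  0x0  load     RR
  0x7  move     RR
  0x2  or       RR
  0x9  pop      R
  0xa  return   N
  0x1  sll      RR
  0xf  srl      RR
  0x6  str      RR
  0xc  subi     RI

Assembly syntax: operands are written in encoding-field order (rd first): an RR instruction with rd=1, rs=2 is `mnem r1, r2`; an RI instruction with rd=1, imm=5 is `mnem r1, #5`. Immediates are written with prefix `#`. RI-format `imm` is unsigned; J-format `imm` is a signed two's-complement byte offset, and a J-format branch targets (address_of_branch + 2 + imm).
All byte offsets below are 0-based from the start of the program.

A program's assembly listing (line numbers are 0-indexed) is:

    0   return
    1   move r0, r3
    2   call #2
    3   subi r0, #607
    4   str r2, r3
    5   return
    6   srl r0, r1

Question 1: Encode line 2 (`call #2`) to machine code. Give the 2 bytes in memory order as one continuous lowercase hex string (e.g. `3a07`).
4002

L2: call op=0x4:4|imm=2:12 ⇒ 0x4002 ⇒ big 40 02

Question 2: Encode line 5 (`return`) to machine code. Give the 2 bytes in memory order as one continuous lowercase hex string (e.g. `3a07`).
5. return fields op=0xa:4|pad=0:12 → word a000h → a0 00

a000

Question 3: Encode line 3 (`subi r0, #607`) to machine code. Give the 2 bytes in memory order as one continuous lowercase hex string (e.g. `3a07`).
line 3 (subi): pack op=0xc:4|rd=0:2|imm=607:10 = 0xc25f; big→ c2 5f

c25f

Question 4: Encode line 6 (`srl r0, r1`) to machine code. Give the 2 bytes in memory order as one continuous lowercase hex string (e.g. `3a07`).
line 6 (srl): pack op=0xf:4|rd=0:2|rs=1:2|pad=0:8 = 0xf100; big→ f1 00

f100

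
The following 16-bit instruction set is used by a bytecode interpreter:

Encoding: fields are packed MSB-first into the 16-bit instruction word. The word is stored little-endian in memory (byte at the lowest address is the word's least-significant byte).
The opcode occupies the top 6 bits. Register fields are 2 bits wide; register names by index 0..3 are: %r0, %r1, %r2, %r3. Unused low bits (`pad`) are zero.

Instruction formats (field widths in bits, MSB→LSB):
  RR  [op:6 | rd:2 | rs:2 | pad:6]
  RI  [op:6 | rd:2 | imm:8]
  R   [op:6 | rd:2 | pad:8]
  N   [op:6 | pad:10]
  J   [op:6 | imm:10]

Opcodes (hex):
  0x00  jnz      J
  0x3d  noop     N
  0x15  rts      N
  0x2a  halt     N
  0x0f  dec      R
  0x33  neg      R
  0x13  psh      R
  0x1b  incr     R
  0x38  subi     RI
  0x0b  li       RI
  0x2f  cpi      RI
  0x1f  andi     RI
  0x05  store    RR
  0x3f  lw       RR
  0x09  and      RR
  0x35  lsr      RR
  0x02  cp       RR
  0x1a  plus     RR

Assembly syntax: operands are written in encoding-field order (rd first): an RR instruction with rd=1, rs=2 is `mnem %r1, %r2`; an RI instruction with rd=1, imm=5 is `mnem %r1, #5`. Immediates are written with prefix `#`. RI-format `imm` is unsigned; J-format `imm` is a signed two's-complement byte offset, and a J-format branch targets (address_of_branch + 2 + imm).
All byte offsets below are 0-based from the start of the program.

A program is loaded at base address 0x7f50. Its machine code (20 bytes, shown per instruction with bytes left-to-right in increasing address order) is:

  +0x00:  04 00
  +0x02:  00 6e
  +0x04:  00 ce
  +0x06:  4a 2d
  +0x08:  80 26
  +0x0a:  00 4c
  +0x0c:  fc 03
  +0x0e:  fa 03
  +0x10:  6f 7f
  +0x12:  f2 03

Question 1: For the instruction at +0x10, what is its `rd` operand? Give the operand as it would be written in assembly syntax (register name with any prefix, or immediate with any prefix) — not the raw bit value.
%r3

[10] 6f 7f → 0x7f6f
  top 6b → 0x1f → andi [RI]
  [9:8] rd=3 = %r3
  [7:0] imm=111 = #111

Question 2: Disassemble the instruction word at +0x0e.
jnz #-6

[0e] fa 03 → 0x03fa
  op=0x03fa>>10=0x0 ⇒ jnz (J)
  imm: (w>>0)&0x3ff=0x3fa (s10→-6) → #-6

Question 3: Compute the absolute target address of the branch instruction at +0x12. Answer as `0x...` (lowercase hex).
0x7f56

off 0x12: read f2 03 as little → 0x03f2
  top 6b → 0x0 → jnz [J]
  [9:0] imm=1010 (s10→-14) = #-14
  target = base 0x7f50 + off 0x12 + 2 + imm -14 = 0x7f56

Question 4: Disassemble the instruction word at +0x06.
li %r1, #74

+0x06: 4a 2d ⇒ word 0x2d4a (little)
  op=0x2d4a>>10=0xb ⇒ li (RI)
  rd@[9:8]=0x1 ⇒ %r1
  imm@[7:0]=0x4a ⇒ #74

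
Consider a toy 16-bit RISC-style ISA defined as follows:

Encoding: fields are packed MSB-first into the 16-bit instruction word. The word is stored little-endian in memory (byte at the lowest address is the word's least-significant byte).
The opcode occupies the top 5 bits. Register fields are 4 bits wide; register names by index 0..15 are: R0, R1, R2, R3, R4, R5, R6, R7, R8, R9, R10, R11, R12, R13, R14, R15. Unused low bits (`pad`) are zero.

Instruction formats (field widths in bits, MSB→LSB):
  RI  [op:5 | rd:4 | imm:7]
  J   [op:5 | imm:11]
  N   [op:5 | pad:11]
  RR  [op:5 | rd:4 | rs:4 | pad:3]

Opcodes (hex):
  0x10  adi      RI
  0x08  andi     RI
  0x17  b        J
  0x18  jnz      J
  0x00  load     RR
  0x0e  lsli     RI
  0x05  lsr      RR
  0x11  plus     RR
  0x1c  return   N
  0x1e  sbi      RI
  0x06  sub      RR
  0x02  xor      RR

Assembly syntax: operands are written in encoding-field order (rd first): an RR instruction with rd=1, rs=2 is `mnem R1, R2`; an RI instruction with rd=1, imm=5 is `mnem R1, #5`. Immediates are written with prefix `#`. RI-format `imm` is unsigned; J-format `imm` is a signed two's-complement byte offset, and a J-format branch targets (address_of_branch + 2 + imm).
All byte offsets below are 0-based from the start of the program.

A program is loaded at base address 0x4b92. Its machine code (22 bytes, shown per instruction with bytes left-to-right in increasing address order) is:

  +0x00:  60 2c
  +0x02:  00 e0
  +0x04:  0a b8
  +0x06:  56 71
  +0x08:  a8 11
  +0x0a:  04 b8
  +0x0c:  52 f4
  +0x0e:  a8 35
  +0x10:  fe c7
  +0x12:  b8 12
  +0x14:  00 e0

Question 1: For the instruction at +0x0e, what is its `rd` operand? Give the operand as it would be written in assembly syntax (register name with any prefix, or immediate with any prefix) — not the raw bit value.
R11

[0e] a8 35 → 0x35a8
  opcode bits[15:11]=0x6: sub/RR
  rd@[10:7]=0xb ⇒ R11
  rs@[6:3]=0x5 ⇒ R5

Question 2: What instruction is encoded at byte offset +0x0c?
sbi R8, #82

@+0c  little-endian(52 f4) = 0xf452
  opcode bits[15:11]=0x1e: sbi/RI
  rd@[10:7]=0x8 ⇒ R8
  imm@[6:0]=0x52 ⇒ #82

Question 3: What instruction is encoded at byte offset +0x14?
return

+0x14: 00 e0 ⇒ word 0xe000 (little)
  opcode bits[15:11]=0x1c: return/N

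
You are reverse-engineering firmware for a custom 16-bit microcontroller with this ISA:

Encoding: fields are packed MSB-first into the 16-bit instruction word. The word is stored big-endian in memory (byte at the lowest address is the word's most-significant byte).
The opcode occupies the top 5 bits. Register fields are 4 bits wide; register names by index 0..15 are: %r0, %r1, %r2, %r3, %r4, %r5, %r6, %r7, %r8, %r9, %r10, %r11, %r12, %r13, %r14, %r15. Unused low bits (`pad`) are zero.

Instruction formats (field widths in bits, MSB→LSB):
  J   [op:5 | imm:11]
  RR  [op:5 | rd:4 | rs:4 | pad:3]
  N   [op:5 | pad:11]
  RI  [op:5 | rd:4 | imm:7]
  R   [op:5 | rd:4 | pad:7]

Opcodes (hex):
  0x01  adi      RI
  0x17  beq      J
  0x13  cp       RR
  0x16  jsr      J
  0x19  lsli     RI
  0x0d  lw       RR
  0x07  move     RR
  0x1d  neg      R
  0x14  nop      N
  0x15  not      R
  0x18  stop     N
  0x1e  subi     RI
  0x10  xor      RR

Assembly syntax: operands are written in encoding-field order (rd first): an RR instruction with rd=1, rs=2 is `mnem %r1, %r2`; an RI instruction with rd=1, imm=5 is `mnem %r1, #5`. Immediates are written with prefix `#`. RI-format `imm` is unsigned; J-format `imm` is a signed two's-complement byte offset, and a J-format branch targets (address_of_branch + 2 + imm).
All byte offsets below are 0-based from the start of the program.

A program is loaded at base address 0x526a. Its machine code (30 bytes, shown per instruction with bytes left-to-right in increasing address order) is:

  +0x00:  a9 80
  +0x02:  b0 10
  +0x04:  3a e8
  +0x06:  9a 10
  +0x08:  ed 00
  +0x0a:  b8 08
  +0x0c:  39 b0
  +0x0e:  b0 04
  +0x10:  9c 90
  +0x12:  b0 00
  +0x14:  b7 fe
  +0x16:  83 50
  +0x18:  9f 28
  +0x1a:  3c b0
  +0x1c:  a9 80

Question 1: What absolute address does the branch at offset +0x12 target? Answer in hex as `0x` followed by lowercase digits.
off 0x12: read b0 00 as big → 0xb000
  op=0xb000>>11=0x16 ⇒ jsr (J)
  [10:0] imm=0 = #0
  target = base 0x526a + off 0x12 + 2 + imm 0 = 0x527e

0x527e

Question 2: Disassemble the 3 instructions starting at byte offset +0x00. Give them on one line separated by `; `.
+0x00: a9 80 ⇒ word 0xa980 (big)
  opcode bits[15:11]=0x15: not/R
  [10:7] rd=3 = %r3
+0x02: b0 10 ⇒ word 0xb010 (big)
  opcode bits[15:11]=0x16: jsr/J
  [10:0] imm=16 = #16
+0x04: 3a e8 ⇒ word 0x3ae8 (big)
  opcode bits[15:11]=0x7: move/RR
  [10:7] rd=5 = %r5
  [6:3] rs=13 = %r13

not %r3; jsr #16; move %r5, %r13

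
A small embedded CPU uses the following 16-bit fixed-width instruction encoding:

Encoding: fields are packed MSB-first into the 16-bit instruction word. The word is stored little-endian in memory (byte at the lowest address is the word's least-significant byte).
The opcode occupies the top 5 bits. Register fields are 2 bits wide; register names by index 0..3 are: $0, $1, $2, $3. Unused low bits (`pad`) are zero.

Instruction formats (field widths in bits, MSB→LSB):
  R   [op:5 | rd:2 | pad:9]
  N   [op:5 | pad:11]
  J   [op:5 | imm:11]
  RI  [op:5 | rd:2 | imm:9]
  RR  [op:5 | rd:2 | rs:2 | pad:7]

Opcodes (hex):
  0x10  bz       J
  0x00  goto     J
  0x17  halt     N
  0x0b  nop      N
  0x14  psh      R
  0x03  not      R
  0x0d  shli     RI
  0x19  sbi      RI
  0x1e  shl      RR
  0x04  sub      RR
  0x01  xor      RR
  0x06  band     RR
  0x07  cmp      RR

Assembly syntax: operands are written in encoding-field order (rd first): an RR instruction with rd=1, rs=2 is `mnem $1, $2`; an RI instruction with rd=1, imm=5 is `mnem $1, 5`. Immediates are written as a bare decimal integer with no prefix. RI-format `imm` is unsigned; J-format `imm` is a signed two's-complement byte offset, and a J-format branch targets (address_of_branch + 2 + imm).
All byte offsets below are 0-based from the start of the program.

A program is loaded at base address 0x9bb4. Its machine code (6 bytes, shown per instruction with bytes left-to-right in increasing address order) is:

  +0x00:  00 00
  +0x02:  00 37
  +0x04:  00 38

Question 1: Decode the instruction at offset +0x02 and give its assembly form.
band $3, $2

[02] 00 37 → 0x3700
  op=0x3700>>11=0x6 ⇒ band (RR)
  rd@[10:9]=0x3 ⇒ $3
  rs@[8:7]=0x2 ⇒ $2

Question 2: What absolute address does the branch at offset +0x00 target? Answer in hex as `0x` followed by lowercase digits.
0x9bb6

+0x00: 00 00 ⇒ word 0x0000 (little)
  top 5b → 0x0 → goto [J]
  imm@[10:0]=0x0 ⇒ 0
  target = base 0x9bb4 + off 0x00 + 2 + imm 0 = 0x9bb6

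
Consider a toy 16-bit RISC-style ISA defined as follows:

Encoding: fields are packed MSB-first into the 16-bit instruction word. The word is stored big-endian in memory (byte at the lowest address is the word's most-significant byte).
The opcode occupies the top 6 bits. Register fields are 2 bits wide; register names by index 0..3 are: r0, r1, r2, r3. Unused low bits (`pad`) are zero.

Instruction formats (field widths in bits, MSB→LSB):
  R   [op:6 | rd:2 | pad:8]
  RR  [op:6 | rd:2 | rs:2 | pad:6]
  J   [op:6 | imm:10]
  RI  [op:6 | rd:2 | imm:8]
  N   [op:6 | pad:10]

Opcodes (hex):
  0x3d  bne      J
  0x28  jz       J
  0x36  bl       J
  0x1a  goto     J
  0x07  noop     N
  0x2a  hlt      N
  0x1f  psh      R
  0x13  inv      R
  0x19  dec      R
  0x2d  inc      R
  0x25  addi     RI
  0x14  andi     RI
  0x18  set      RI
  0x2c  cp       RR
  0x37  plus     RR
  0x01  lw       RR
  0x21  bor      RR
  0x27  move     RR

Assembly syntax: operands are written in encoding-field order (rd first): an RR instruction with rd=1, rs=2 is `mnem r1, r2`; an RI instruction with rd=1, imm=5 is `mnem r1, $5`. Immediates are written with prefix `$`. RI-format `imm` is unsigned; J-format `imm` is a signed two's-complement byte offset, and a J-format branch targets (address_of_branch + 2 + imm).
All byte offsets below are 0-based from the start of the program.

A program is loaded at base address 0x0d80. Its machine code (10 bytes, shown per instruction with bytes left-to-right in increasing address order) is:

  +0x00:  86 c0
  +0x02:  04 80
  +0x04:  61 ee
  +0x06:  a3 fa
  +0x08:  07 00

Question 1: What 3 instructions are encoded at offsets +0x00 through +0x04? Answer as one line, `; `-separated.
@+00  big-endian(86 c0) = 0x86c0
  top 6b → 0x21 → bor [RR]
  rd@[9:8]=0x2 ⇒ r2
  rs@[7:6]=0x3 ⇒ r3
@+02  big-endian(04 80) = 0x0480
  top 6b → 0x1 → lw [RR]
  rd@[9:8]=0x0 ⇒ r0
  rs@[7:6]=0x2 ⇒ r2
@+04  big-endian(61 ee) = 0x61ee
  top 6b → 0x18 → set [RI]
  rd@[9:8]=0x1 ⇒ r1
  imm@[7:0]=0xee ⇒ $238

bor r2, r3; lw r0, r2; set r1, $238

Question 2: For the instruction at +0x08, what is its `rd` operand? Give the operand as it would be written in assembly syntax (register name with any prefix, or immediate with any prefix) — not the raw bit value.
r3

[08] 07 00 → 0x0700
  opcode bits[15:10]=0x1: lw/RR
  rd@[9:8]=0x3 ⇒ r3
  rs@[7:6]=0x0 ⇒ r0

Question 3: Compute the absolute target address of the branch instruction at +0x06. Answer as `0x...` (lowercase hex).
[06] a3 fa → 0xa3fa
  op=0xa3fa>>10=0x28 ⇒ jz (J)
  imm: (w>>0)&0x3ff=0x3fa (s10→-6) → $-6
  target = base 0x0d80 + off 0x06 + 2 + imm -6 = 0x0d82

0x0d82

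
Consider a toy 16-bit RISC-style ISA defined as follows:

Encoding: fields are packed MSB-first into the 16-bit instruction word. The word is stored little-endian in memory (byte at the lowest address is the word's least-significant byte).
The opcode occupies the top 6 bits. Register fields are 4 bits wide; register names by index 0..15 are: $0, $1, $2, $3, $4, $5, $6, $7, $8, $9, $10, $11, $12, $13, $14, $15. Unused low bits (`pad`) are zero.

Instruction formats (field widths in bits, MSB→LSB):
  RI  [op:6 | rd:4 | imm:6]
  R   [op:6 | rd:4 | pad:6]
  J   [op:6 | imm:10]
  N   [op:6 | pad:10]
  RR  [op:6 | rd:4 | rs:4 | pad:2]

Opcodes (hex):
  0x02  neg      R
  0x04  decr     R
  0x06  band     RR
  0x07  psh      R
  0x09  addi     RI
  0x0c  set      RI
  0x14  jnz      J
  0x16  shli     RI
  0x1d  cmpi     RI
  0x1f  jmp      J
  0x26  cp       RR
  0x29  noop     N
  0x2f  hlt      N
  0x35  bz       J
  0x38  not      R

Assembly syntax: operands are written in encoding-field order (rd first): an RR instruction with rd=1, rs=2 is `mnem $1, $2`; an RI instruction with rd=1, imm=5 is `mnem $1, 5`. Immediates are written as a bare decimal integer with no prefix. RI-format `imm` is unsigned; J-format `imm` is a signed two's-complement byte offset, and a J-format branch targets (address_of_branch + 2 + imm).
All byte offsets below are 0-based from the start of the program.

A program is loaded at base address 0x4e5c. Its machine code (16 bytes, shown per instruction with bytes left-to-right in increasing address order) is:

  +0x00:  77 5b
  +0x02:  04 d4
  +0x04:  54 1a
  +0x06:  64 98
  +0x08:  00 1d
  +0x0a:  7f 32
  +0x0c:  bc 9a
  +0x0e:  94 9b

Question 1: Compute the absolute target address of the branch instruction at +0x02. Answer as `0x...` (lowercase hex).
off 0x02: read 04 d4 as little → 0xd404
  op=0xd404>>10=0x35 ⇒ bz (J)
  imm@[9:0]=0x4 ⇒ 4
  target = base 0x4e5c + off 0x02 + 2 + imm 4 = 0x4e64

0x4e64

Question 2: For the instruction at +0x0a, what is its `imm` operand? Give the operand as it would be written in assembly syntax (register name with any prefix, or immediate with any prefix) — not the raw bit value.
@+0a  little-endian(7f 32) = 0x327f
  opcode bits[15:10]=0xc: set/RI
  rd: (w>>6)&0xf=0x9 → $9
  imm: (w>>0)&0x3f=0x3f → 63

63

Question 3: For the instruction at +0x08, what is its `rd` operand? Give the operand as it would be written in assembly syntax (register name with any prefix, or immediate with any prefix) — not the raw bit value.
$4

[08] 00 1d → 0x1d00
  opcode bits[15:10]=0x7: psh/R
  rd@[9:6]=0x4 ⇒ $4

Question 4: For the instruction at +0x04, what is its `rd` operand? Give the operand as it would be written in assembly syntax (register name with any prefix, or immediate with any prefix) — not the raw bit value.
$9

off 0x04: read 54 1a as little → 0x1a54
  op=0x1a54>>10=0x6 ⇒ band (RR)
  rd@[9:6]=0x9 ⇒ $9
  rs@[5:2]=0x5 ⇒ $5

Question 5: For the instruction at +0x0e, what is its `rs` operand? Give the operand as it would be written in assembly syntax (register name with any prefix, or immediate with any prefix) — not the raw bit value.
@+0e  little-endian(94 9b) = 0x9b94
  op=0x9b94>>10=0x26 ⇒ cp (RR)
  [9:6] rd=14 = $14
  [5:2] rs=5 = $5

$5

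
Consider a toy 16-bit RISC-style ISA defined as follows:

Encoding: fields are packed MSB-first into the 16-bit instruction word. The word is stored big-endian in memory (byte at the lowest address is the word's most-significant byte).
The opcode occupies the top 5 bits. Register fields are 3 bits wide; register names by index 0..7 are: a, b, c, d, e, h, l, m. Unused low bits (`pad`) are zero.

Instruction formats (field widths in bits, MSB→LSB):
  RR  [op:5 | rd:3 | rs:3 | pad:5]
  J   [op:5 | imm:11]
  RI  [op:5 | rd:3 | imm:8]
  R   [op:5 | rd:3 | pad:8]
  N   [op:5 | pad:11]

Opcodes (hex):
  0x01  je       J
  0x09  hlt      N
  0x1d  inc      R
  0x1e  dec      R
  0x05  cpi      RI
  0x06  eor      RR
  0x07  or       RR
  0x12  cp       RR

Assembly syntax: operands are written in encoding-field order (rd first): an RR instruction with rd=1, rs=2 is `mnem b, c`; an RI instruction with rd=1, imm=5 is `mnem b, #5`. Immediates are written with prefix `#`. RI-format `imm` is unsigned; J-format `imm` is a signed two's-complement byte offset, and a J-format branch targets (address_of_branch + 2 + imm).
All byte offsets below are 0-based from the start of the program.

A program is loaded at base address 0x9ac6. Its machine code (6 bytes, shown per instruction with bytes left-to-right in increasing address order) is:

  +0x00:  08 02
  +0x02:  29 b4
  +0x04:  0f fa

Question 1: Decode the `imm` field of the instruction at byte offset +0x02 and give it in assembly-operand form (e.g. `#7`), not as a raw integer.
@+02  big-endian(29 b4) = 0x29b4
  op=0x29b4>>11=0x5 ⇒ cpi (RI)
  [10:8] rd=1 = b
  [7:0] imm=180 = #180

#180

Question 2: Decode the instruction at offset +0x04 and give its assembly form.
+0x04: 0f fa ⇒ word 0x0ffa (big)
  top 5b → 0x1 → je [J]
  imm: (w>>0)&0x7ff=0x7fa (s11→-6) → #-6

je #-6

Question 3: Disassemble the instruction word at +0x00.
[00] 08 02 → 0x0802
  top 5b → 0x1 → je [J]
  [10:0] imm=2 = #2

je #2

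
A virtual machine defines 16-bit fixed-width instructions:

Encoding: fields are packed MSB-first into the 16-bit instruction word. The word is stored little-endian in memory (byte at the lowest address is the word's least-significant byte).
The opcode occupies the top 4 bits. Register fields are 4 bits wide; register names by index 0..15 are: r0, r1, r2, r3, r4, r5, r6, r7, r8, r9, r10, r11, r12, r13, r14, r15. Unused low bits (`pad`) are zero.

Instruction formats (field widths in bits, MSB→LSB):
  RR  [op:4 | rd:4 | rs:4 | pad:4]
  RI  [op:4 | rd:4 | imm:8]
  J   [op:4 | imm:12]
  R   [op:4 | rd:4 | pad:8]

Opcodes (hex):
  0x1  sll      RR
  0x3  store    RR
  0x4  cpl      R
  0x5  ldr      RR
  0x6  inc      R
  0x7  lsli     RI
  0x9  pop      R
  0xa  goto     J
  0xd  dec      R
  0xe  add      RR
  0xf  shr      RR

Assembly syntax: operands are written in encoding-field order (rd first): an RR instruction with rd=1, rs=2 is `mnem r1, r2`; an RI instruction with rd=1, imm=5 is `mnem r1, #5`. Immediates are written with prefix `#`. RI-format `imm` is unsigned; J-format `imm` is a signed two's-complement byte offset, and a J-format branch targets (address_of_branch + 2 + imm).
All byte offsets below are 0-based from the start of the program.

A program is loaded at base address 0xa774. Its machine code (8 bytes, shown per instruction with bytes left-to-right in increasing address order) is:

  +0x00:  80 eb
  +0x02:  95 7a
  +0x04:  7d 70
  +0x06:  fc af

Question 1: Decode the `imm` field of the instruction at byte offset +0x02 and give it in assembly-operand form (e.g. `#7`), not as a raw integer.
#149

@+02  little-endian(95 7a) = 0x7a95
  top 4b → 0x7 → lsli [RI]
  rd: (w>>8)&0xf=0xa → r10
  imm: (w>>0)&0xff=0x95 → #149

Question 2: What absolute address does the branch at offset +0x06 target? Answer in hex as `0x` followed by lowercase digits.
0xa778

@+06  little-endian(fc af) = 0xaffc
  opcode bits[15:12]=0xa: goto/J
  imm@[11:0]=0xffc (s12→-4) ⇒ #-4
  target = base 0xa774 + off 0x06 + 2 + imm -4 = 0xa778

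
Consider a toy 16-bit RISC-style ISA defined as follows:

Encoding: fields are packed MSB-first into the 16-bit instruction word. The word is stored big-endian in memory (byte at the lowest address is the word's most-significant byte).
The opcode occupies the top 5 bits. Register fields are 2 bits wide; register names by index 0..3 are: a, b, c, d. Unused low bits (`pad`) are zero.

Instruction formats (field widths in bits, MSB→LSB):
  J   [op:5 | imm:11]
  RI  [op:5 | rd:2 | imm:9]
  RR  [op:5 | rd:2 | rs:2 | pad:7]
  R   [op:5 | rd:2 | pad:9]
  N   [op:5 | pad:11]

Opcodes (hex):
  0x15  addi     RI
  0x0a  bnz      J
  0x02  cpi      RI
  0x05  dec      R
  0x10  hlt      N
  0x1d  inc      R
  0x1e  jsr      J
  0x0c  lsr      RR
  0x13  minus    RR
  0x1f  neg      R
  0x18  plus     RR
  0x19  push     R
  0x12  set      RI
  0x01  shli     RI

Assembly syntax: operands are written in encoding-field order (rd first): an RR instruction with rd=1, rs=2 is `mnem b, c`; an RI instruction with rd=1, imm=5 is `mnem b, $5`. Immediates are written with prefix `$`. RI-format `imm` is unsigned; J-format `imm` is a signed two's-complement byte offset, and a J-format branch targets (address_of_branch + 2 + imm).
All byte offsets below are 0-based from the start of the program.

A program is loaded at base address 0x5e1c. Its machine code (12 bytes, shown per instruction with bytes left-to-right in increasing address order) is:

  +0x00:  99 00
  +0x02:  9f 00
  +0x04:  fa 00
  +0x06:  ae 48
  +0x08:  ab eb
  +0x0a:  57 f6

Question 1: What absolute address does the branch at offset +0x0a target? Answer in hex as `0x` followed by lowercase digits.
off 0x0a: read 57 f6 as big → 0x57f6
  top 5b → 0xa → bnz [J]
  imm@[10:0]=0x7f6 (s11→-10) ⇒ $-10
  target = base 0x5e1c + off 0x0a + 2 + imm -10 = 0x5e1e

0x5e1e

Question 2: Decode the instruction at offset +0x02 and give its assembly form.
minus d, c

@+02  big-endian(9f 00) = 0x9f00
  op=0x9f00>>11=0x13 ⇒ minus (RR)
  rd@[10:9]=0x3 ⇒ d
  rs@[8:7]=0x2 ⇒ c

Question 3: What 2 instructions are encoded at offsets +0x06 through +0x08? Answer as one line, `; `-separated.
addi d, $72; addi b, $491

+0x06: ae 48 ⇒ word 0xae48 (big)
  opcode bits[15:11]=0x15: addi/RI
  [10:9] rd=3 = d
  [8:0] imm=72 = $72
+0x08: ab eb ⇒ word 0xabeb (big)
  opcode bits[15:11]=0x15: addi/RI
  [10:9] rd=1 = b
  [8:0] imm=491 = $491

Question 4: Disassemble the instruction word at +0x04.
neg b

+0x04: fa 00 ⇒ word 0xfa00 (big)
  op=0xfa00>>11=0x1f ⇒ neg (R)
  [10:9] rd=1 = b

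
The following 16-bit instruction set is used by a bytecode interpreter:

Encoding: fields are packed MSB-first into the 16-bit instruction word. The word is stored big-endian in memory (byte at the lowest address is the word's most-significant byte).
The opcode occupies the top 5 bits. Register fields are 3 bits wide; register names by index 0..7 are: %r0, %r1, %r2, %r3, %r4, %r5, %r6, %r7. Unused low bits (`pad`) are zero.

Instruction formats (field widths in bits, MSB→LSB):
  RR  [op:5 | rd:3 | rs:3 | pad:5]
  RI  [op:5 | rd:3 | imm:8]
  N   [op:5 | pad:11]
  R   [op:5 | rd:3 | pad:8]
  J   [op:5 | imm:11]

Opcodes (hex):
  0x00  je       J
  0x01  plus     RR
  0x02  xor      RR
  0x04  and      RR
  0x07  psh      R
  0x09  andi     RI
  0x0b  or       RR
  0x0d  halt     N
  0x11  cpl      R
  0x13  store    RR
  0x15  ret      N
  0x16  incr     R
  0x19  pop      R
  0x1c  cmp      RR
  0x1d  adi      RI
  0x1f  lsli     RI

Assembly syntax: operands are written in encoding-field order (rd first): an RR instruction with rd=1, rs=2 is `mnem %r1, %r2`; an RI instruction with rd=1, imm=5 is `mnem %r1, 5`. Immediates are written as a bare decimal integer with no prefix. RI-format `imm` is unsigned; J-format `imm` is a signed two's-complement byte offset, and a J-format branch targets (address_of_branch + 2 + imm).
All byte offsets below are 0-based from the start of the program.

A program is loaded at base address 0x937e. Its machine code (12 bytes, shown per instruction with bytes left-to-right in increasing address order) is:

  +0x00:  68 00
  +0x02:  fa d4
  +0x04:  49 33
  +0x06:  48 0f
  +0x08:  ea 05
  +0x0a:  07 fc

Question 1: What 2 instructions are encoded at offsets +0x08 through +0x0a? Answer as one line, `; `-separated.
adi %r2, 5; je -4

off 0x08: read ea 05 as big → 0xea05
  opcode bits[15:11]=0x1d: adi/RI
  rd: (w>>8)&0x7=0x2 → %r2
  imm: (w>>0)&0xff=0x5 → 5
off 0x0a: read 07 fc as big → 0x07fc
  opcode bits[15:11]=0x0: je/J
  imm: (w>>0)&0x7ff=0x7fc (s11→-4) → -4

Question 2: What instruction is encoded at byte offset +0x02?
[02] fa d4 → 0xfad4
  op=0xfad4>>11=0x1f ⇒ lsli (RI)
  rd@[10:8]=0x2 ⇒ %r2
  imm@[7:0]=0xd4 ⇒ 212

lsli %r2, 212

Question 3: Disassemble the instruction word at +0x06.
[06] 48 0f → 0x480f
  op=0x480f>>11=0x9 ⇒ andi (RI)
  [10:8] rd=0 = %r0
  [7:0] imm=15 = 15

andi %r0, 15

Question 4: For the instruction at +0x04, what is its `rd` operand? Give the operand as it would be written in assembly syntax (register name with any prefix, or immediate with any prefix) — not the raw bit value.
%r1

off 0x04: read 49 33 as big → 0x4933
  top 5b → 0x9 → andi [RI]
  [10:8] rd=1 = %r1
  [7:0] imm=51 = 51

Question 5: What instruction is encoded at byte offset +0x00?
@+00  big-endian(68 00) = 0x6800
  op=0x6800>>11=0xd ⇒ halt (N)

halt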